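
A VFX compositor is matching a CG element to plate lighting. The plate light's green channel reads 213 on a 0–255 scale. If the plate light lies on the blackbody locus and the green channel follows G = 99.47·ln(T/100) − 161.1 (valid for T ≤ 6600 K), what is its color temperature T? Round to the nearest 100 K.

ln t = (213 + 161.1) / 99.47 = 3.7609.
t = e^3.7609 = 42.989.
T = 100·t = 4299 K → 4300 K to the nearest 100 K.

4300 K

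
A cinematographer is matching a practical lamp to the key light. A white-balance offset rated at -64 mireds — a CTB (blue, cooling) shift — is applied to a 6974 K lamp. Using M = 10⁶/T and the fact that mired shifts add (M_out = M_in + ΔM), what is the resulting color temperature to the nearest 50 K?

12600 K

M_in = 10⁶/6974 = 143.39 mireds.
M_out = 143.39 + (-64) = 79.39 mireds.
T_out = 10⁶/79.39 = 12596.1 K → 12600 K.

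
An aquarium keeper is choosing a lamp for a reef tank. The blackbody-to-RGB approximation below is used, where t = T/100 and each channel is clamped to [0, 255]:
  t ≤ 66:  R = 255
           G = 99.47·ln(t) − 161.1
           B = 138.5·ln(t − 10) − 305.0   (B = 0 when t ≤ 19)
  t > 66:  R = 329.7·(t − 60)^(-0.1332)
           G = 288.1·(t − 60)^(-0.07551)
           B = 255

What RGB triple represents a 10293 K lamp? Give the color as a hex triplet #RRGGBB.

t = 10293/100 = 102.93; the t > 66 branch applies.
R = 329.7·(102.93 − 60)^(-0.1332) = 329.7·42.93^(-0.1332) = 329.7·0.60606 = 199.818.
G = 288.1·(102.93 − 60)^(-0.07551) = 288.1·42.93^(-0.07551) = 288.1·0.75285 = 216.897.
B = 255 by definition for t > 66.
Rounded: (200, 217, 255).
In hex: #C8D9FF.

#C8D9FF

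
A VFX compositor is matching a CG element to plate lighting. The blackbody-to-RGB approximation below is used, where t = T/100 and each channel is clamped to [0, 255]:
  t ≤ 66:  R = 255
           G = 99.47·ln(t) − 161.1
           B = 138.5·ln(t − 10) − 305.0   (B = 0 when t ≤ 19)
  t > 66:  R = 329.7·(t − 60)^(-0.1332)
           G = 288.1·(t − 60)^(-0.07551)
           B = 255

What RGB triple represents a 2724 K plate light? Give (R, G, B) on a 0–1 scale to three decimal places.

t = 2724/100 = 27.24; the t ≤ 66 branch applies.
R = 255 by definition for t ≤ 66.
G = 99.47·ln 27.24 − 161.1 = 99.47·3.3047 − 161.1 = 167.617.
B = 138.5·ln(27.24 − 10) − 305.0 = 138.5·ln 17.24 − 305.0 = 138.5·2.8472 − 305.0 = 89.342.
Dividing each by 255: (1.0000, 0.6573, 0.3504) → (1.000, 0.657, 0.350).

(1.000, 0.657, 0.350)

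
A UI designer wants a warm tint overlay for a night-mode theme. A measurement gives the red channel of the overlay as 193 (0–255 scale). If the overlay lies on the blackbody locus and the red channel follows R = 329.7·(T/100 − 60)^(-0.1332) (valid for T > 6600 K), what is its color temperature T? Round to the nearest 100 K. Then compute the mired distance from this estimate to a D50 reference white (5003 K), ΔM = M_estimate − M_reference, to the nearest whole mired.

-114 mireds

(t − 60)^(-0.1332) = 193/329.7 = 0.58538.
t − 60 = 0.58538^(1/-0.1332) = 0.58538^(-7.508) = 55.713, so t = 115.713.
T = 100·t = 11571 K → 11600 K to the nearest 100 K.
M_estimate = 10⁶/11600 = 86.21; M_reference = 10⁶/5003 = 199.88.
ΔM = 86.21 − 199.88 = -113.67 → -114 mireds.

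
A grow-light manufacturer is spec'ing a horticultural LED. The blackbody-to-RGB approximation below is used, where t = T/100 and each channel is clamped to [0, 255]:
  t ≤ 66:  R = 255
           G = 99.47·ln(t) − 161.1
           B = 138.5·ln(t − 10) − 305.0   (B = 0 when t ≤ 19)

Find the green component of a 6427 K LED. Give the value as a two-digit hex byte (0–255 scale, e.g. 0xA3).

t = 6427/100 = 64.27; the t ≤ 66 branch applies.
G = 99.47·ln 64.27 − 161.1 = 99.47·4.1631 − 161.1 = 253.003.
Rounded: 253; in hex, 0xFD.

0xFD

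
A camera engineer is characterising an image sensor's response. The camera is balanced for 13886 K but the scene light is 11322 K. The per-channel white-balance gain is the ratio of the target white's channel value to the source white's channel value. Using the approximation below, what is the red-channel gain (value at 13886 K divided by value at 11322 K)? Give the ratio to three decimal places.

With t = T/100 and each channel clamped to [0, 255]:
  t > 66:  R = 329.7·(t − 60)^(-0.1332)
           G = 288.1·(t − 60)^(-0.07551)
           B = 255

0.949

At 11322 K (t = 113.22):
  R = 329.7·(113.22 − 60)^(-0.1332) = 329.7·53.22^(-0.1332) = 329.7·0.58896 = 194.181.
At 13886 K (t = 138.86):
  R = 329.7·(138.86 − 60)^(-0.1332) = 329.7·78.86^(-0.1332) = 329.7·0.55891 = 184.271.
Gain = 184.271 / 194.181 = 0.9490 → 0.949.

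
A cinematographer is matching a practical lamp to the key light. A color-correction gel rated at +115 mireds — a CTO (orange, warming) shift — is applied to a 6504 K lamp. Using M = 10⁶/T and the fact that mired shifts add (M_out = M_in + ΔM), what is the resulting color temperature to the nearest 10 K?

3720 K

M_in = 10⁶/6504 = 153.75 mireds.
M_out = 153.75 + (+115) = 268.75 mireds.
T_out = 10⁶/268.75 = 3720.9 K → 3720 K.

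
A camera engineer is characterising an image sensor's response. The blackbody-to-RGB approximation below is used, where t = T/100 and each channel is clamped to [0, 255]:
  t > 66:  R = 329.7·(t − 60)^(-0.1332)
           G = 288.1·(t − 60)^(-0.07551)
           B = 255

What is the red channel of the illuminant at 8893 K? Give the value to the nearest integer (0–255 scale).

t = 8893/100 = 88.93; the t > 66 branch applies.
R = 329.7·(88.93 − 60)^(-0.1332) = 329.7·28.93^(-0.1332) = 329.7·0.63878 = 210.604.
Rounded: 211.

211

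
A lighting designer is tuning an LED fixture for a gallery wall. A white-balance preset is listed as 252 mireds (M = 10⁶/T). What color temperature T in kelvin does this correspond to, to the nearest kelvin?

3968 K

T = 10⁶ / 252 = 3968.25 K → 3968 K.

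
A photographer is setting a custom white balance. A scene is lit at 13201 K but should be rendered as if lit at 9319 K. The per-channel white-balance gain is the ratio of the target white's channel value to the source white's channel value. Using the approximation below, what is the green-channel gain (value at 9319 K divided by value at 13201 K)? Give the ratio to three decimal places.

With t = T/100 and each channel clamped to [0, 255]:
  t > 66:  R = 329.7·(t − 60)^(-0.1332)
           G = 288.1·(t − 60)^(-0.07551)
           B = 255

At 13201 K (t = 132.01):
  G = 288.1·(132.01 − 60)^(-0.07551) = 288.1·72.01^(-0.07551) = 288.1·0.72402 = 208.589.
At 9319 K (t = 93.19):
  G = 288.1·(93.19 − 60)^(-0.07551) = 288.1·33.19^(-0.07551) = 288.1·0.76762 = 221.153.
Gain = 221.153 / 208.589 = 1.0602 → 1.060.

1.060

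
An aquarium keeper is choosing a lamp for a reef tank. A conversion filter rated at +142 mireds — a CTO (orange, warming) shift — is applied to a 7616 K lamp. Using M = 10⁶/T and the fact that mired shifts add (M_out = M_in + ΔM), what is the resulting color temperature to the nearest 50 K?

3650 K

M_in = 10⁶/7616 = 131.30 mireds.
M_out = 131.30 + (+142) = 273.30 mireds.
T_out = 10⁶/273.30 = 3658.9 K → 3650 K.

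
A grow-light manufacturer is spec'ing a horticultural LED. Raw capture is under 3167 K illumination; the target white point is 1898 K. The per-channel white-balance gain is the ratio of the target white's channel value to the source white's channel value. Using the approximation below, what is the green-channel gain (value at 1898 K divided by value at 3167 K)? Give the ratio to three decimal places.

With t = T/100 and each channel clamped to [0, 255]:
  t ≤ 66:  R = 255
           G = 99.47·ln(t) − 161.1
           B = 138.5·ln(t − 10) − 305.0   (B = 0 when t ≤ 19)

At 3167 K (t = 31.67):
  G = 99.47·ln 31.67 − 161.1 = 99.47·3.4554 − 161.1 = 182.606.
At 1898 K (t = 18.98):
  G = 99.47·ln 18.98 − 161.1 = 99.47·2.9434 − 161.1 = 131.679.
Gain = 131.679 / 182.606 = 0.7211 → 0.721.

0.721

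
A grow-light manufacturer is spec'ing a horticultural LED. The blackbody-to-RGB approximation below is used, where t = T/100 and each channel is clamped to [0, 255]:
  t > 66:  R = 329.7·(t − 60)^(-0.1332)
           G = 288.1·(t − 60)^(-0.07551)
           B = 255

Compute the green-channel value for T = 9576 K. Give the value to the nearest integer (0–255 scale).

t = 9576/100 = 95.76; the t > 66 branch applies.
G = 288.1·(95.76 − 60)^(-0.07551) = 288.1·35.76^(-0.07551) = 288.1·0.76331 = 219.911.
Rounded: 220.

220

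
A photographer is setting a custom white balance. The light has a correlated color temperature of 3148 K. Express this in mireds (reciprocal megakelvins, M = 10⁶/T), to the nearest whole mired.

M = 10⁶ / 3148 = 317.662 → 318 mireds.

318 mireds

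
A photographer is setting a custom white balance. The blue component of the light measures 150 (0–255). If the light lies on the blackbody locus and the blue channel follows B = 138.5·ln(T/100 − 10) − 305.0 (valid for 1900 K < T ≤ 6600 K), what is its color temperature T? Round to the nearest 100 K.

3700 K

ln(t − 10) = (150 + 305.0) / 138.5 = 3.2852.
t − 10 = e^3.2852 = 26.714, so t = 36.714.
T = 100·t = 3671 K → 3700 K to the nearest 100 K.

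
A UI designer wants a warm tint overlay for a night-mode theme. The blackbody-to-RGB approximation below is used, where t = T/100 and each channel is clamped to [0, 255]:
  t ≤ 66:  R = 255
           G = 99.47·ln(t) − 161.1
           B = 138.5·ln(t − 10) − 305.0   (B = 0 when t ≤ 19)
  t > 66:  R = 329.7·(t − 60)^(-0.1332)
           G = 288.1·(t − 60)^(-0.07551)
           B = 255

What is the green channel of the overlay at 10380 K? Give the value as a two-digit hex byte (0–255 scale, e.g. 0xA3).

t = 10380/100 = 103.8; the t > 66 branch applies.
G = 288.1·(103.8 − 60)^(-0.07551) = 288.1·43.8^(-0.07551) = 288.1·0.75171 = 216.569.
Rounded: 217; in hex, 0xD9.

0xD9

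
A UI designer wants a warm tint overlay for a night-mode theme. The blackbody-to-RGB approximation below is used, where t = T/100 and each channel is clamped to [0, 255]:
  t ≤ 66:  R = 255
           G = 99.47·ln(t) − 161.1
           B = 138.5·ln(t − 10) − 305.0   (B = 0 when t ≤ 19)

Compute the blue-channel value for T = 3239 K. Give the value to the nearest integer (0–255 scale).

t = 3239/100 = 32.39; the t ≤ 66 branch applies.
B = 138.5·ln(32.39 − 10) − 305.0 = 138.5·ln 22.39 − 305.0 = 138.5·3.1086 − 305.0 = 125.543.
Rounded: 126.

126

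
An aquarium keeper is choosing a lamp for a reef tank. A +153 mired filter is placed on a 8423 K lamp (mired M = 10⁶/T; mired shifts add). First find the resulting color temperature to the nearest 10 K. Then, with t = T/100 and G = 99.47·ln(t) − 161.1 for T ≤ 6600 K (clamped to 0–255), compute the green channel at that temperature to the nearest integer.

198

M_in = 10⁶/8423 = 118.72; M_out = 118.72 + (+153) = 271.72.
T_out = 10⁶/271.72 = 3680.2 K → 3680 K; t = 36.8.
G = 99.47·ln 36.8 − 161.1 = 99.47·3.6055 − 161.1 = 197.539.
Rounded: 198.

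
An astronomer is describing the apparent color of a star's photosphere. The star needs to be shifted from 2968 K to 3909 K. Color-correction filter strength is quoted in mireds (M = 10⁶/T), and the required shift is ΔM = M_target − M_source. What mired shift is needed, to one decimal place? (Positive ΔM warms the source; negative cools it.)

-81.1 mireds

M_source = 10⁶/2968 = 336.927; M_target = 10⁶/3909 = 255.820.
ΔM = 255.820 − 336.927 = -81.107 → -81.1 mireds, a cooling shift.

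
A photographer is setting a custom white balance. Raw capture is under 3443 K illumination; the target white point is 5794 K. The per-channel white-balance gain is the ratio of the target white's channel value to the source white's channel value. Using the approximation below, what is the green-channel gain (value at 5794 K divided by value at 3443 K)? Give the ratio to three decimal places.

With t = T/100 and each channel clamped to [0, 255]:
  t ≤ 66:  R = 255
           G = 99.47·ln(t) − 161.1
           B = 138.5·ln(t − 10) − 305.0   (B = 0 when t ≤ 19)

At 3443 K (t = 34.43):
  G = 99.47·ln 34.43 − 161.1 = 99.47·3.5389 − 161.1 = 190.917.
At 5794 K (t = 57.94):
  G = 99.47·ln 57.94 − 161.1 = 99.47·4.0594 − 161.1 = 242.689.
Gain = 242.689 / 190.917 = 1.2712 → 1.271.

1.271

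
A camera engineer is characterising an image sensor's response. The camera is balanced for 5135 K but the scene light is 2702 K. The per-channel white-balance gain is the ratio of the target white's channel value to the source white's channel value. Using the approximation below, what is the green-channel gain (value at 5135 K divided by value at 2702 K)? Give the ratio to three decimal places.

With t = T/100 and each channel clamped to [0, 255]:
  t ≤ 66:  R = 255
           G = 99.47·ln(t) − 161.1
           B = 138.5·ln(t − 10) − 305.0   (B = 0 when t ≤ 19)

At 2702 K (t = 27.02):
  G = 99.47·ln 27.02 − 161.1 = 99.47·3.2966 − 161.1 = 166.811.
At 5135 K (t = 51.35):
  G = 99.47·ln 51.35 − 161.1 = 99.47·3.9387 − 161.1 = 230.679.
Gain = 230.679 / 166.811 = 1.3829 → 1.383.

1.383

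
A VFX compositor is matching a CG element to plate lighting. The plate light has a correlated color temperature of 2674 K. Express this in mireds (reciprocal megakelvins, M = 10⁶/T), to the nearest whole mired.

M = 10⁶ / 2674 = 373.972 → 374 mireds.

374 mireds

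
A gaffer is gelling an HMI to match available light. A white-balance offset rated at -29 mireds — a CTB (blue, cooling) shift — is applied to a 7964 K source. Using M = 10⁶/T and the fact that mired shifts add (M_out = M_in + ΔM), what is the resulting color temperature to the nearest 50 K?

10350 K

M_in = 10⁶/7964 = 125.57 mireds.
M_out = 125.57 + (-29) = 96.57 mireds.
T_out = 10⁶/96.57 = 10355.7 K → 10350 K.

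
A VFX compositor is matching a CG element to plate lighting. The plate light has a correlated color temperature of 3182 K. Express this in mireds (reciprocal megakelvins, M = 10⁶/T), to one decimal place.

314.3 mireds

M = 10⁶ / 3182 = 314.268 → 314.3 mireds.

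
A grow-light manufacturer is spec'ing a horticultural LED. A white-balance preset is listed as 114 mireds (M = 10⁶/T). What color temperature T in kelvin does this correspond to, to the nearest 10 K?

T = 10⁶ / 114 = 8771.93 K → 8770 K.

8770 K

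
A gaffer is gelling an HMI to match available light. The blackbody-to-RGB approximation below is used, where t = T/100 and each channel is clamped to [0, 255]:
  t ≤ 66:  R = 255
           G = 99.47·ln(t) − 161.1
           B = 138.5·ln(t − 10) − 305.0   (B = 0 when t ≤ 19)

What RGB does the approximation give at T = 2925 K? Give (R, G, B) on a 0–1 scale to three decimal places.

t = 2925/100 = 29.25; the t ≤ 66 branch applies.
R = 255 by definition for t ≤ 66.
G = 99.47·ln 29.25 − 161.1 = 99.47·3.3759 − 161.1 = 174.699.
B = 138.5·ln(29.25 − 10) − 305.0 = 138.5·ln 19.25 − 305.0 = 138.5·2.9575 − 305.0 = 104.615.
Dividing each by 255: (1.0000, 0.6851, 0.4103) → (1.000, 0.685, 0.410).

(1.000, 0.685, 0.410)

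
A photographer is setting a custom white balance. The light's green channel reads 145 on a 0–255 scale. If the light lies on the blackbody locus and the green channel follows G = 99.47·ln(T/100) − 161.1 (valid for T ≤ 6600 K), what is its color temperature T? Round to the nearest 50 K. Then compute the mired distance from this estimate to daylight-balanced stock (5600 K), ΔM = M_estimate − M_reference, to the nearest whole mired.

ln t = (145 + 161.1) / 99.47 = 3.0773.
t = e^3.0773 = 21.700.
T = 100·t = 2170 K → 2150 K to the nearest 50 K.
M_estimate = 10⁶/2150 = 465.12; M_reference = 10⁶/5600 = 178.57.
ΔM = 465.12 − 178.57 = 286.54 → +287 mireds.

+287 mireds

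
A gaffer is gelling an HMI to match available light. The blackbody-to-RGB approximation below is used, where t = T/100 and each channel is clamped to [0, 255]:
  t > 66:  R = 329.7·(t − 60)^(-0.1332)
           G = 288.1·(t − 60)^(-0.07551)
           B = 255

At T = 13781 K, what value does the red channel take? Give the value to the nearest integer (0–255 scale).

185

t = 13781/100 = 137.81; the t > 66 branch applies.
R = 329.7·(137.81 − 60)^(-0.1332) = 329.7·77.81^(-0.1332) = 329.7·0.55990 = 184.601.
Rounded: 185.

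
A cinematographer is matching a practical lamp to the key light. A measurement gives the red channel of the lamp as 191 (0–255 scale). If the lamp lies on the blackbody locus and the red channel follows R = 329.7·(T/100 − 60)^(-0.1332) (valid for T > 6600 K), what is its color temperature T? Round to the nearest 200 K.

(t − 60)^(-0.1332) = 191/329.7 = 0.57931.
t − 60 = 0.57931^(1/-0.1332) = 0.57931^(-7.508) = 60.245, so t = 120.245.
T = 100·t = 12025 K → 12000 K to the nearest 200 K.

12000 K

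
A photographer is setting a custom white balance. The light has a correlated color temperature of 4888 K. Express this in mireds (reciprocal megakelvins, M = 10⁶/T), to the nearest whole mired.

M = 10⁶ / 4888 = 204.583 → 205 mireds.

205 mireds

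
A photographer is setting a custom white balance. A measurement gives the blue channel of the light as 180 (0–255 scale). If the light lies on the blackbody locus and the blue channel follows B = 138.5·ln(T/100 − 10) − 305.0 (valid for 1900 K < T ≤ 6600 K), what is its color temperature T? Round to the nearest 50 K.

ln(t − 10) = (180 + 305.0) / 138.5 = 3.5018.
t − 10 = e^3.5018 = 33.175, so t = 43.175.
T = 100·t = 4318 K → 4300 K to the nearest 50 K.

4300 K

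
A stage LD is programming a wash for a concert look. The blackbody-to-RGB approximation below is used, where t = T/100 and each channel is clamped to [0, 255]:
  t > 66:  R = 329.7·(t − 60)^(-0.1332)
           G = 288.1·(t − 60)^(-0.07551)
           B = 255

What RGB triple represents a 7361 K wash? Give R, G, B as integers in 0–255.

t = 7361/100 = 73.61; the t > 66 branch applies.
R = 329.7·(73.61 − 60)^(-0.1332) = 329.7·13.61^(-0.1332) = 329.7·0.70627 = 232.857.
G = 288.1·(73.61 − 60)^(-0.07551) = 288.1·13.61^(-0.07551) = 288.1·0.82107 = 236.551.
B = 255 by definition for t > 66.
Rounded: (233, 237, 255).

R=233, G=237, B=255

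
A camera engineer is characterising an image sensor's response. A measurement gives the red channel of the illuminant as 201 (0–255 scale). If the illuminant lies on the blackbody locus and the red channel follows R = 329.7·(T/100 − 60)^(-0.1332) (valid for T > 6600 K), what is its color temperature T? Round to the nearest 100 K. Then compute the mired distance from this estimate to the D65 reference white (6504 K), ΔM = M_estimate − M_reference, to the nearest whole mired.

(t − 60)^(-0.1332) = 201/329.7 = 0.60965.
t − 60 = 0.60965^(1/-0.1332) = 0.60965^(-7.508) = 41.071, so t = 101.071.
T = 100·t = 10107 K → 10100 K to the nearest 100 K.
M_estimate = 10⁶/10100 = 99.01; M_reference = 10⁶/6504 = 153.75.
ΔM = 99.01 − 153.75 = -54.74 → -55 mireds.

-55 mireds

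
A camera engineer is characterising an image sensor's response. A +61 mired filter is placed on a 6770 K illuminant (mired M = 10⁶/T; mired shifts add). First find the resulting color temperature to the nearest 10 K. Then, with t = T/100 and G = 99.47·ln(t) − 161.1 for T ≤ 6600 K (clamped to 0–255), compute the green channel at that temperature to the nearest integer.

224

M_in = 10⁶/6770 = 147.71; M_out = 147.71 + (+61) = 208.71.
T_out = 10⁶/208.71 = 4791.3 K → 4790 K; t = 47.9.
G = 99.47·ln 47.9 − 161.1 = 99.47·3.8691 − 161.1 = 223.761.
Rounded: 224.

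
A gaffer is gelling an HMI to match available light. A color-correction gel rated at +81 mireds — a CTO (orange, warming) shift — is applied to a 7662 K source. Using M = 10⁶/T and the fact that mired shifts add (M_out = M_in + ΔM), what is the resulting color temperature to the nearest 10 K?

4730 K

M_in = 10⁶/7662 = 130.51 mireds.
M_out = 130.51 + (+81) = 211.51 mireds.
T_out = 10⁶/211.51 = 4727.8 K → 4730 K.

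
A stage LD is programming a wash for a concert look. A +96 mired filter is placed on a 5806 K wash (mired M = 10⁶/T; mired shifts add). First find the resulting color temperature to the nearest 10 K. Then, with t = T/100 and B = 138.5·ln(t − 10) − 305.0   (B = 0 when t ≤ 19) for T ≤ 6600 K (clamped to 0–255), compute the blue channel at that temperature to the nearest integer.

M_in = 10⁶/5806 = 172.24; M_out = 172.24 + (+96) = 268.24.
T_out = 10⁶/268.24 = 3728.1 K → 3730 K; t = 37.3.
B = 138.5·ln(37.3 − 10) − 305.0 = 138.5·ln 27.3 − 305.0 = 138.5·3.3069 − 305.0 = 153.004.
Rounded: 153.

153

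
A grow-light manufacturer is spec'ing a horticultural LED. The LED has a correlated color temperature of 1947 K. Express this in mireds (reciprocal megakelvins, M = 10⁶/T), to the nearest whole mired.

514 mireds

M = 10⁶ / 1947 = 513.611 → 514 mireds.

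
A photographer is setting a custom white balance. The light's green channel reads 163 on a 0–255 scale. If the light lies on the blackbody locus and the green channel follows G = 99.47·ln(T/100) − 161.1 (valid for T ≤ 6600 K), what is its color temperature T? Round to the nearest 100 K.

2600 K

ln t = (163 + 161.1) / 99.47 = 3.2583.
t = e^3.2583 = 26.004.
T = 100·t = 2600 K → 2600 K to the nearest 100 K.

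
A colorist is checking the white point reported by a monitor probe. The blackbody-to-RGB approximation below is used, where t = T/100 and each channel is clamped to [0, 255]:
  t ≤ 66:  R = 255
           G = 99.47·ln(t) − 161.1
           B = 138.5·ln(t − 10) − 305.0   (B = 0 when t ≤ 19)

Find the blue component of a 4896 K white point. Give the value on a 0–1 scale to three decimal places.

0.793

t = 4896/100 = 48.96; the t ≤ 66 branch applies.
B = 138.5·ln(48.96 − 10) − 305.0 = 138.5·ln 38.96 − 305.0 = 138.5·3.6625 − 305.0 = 202.261.
On a 0–1 scale: 202.261/255 = 0.7932 → 0.793.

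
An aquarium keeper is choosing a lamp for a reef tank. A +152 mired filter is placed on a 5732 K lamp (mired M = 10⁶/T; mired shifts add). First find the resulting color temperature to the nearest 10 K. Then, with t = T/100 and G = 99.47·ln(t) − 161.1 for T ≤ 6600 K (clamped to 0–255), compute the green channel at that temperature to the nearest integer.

179

M_in = 10⁶/5732 = 174.46; M_out = 174.46 + (+152) = 326.46.
T_out = 10⁶/326.46 = 3063.2 K → 3060 K; t = 30.6.
G = 99.47·ln 30.6 − 161.1 = 99.47·3.4210 − 161.1 = 179.187.
Rounded: 179.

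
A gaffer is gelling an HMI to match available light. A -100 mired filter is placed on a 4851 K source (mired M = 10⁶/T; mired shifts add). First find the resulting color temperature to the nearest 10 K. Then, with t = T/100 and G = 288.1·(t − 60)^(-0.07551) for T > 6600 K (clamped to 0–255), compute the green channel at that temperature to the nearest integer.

M_in = 10⁶/4851 = 206.14; M_out = 206.14 + (-100) = 106.14.
T_out = 10⁶/106.14 = 9421.2 K → 9420 K; t = 94.2.
G = 288.1·(94.2 − 60)^(-0.07551) = 288.1·34.2^(-0.07551) = 288.1·0.76589 = 220.653.
Rounded: 221.

221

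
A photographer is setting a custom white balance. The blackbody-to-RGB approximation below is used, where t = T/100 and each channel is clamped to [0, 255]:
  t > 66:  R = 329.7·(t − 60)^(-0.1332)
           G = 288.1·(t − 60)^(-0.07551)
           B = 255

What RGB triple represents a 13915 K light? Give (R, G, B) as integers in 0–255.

(184, 207, 255)

t = 13915/100 = 139.15; the t > 66 branch applies.
R = 329.7·(139.15 − 60)^(-0.1332) = 329.7·79.15^(-0.1332) = 329.7·0.55863 = 184.181.
G = 288.1·(139.15 − 60)^(-0.07551) = 288.1·79.15^(-0.07551) = 288.1·0.71887 = 207.105.
B = 255 by definition for t > 66.
Rounded: (184, 207, 255).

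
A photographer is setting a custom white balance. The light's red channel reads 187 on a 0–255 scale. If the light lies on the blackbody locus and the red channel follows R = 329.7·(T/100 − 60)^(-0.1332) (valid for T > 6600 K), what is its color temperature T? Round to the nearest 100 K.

(t − 60)^(-0.1332) = 187/329.7 = 0.56718.
t − 60 = 0.56718^(1/-0.1332) = 0.56718^(-7.508) = 70.620, so t = 130.620.
T = 100·t = 13062 K → 13100 K to the nearest 100 K.

13100 K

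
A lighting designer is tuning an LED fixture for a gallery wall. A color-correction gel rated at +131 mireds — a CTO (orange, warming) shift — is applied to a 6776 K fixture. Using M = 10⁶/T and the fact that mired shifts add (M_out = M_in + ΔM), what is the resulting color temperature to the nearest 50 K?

M_in = 10⁶/6776 = 147.58 mireds.
M_out = 147.58 + (+131) = 278.58 mireds.
T_out = 10⁶/278.58 = 3589.6 K → 3600 K.

3600 K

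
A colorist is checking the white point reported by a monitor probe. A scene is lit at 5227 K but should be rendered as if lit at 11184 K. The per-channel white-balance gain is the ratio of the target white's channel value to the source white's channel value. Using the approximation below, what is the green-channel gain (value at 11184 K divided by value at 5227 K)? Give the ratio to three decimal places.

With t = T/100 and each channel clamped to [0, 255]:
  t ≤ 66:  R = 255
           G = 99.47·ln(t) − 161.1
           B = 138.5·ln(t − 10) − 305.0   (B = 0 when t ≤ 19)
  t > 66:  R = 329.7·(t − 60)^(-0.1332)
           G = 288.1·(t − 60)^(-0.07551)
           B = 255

At 5227 K (t = 52.27):
  G = 99.47·ln 52.27 − 161.1 = 99.47·3.9564 − 161.1 = 232.445.
At 11184 K (t = 111.84):
  G = 288.1·(111.84 − 60)^(-0.07551) = 288.1·51.84^(-0.07551) = 288.1·0.74221 = 213.830.
Gain = 213.830 / 232.445 = 0.9199 → 0.920.

0.920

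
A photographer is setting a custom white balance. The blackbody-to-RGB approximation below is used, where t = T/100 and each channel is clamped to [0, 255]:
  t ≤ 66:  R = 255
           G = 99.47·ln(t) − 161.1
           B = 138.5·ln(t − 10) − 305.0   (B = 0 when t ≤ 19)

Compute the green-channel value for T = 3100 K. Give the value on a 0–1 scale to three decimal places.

t = 3100/100 = 31; the t ≤ 66 branch applies.
G = 99.47·ln 31 − 161.1 = 99.47·3.4340 − 161.1 = 180.479.
On a 0–1 scale: 180.479/255 = 0.7078 → 0.708.

0.708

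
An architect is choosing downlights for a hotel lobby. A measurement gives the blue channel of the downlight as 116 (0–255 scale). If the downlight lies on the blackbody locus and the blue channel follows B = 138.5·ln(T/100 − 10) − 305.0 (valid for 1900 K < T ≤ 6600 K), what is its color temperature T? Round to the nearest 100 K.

ln(t − 10) = (116 + 305.0) / 138.5 = 3.0397.
t − 10 = e^3.0397 = 20.899, so t = 30.899.
T = 100·t = 3090 K → 3100 K to the nearest 100 K.

3100 K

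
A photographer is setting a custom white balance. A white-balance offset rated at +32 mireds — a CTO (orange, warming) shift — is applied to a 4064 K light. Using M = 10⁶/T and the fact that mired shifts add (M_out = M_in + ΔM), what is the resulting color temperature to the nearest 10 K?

3600 K

M_in = 10⁶/4064 = 246.06 mireds.
M_out = 246.06 + (+32) = 278.06 mireds.
T_out = 10⁶/278.06 = 3596.3 K → 3600 K.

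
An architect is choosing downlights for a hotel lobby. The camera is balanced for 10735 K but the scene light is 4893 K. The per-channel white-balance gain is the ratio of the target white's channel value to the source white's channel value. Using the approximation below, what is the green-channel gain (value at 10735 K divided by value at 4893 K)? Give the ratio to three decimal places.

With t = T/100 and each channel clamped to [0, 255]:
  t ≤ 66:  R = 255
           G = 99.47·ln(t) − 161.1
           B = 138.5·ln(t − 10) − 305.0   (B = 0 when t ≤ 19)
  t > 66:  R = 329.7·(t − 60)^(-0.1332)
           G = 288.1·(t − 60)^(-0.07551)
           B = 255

At 4893 K (t = 48.93):
  G = 99.47·ln 48.93 − 161.1 = 99.47·3.8904 − 161.1 = 225.877.
At 10735 K (t = 107.35):
  G = 288.1·(107.35 − 60)^(-0.07551) = 288.1·47.35^(-0.07551) = 288.1·0.74730 = 215.298.
Gain = 215.298 / 225.877 = 0.9532 → 0.953.

0.953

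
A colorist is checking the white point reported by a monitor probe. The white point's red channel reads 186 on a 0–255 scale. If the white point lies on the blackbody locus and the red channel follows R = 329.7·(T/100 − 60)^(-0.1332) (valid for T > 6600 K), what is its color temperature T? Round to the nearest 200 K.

(t − 60)^(-0.1332) = 186/329.7 = 0.56415.
t − 60 = 0.56415^(1/-0.1332) = 0.56415^(-7.508) = 73.521, so t = 133.521.
T = 100·t = 13352 K → 13400 K to the nearest 200 K.

13400 K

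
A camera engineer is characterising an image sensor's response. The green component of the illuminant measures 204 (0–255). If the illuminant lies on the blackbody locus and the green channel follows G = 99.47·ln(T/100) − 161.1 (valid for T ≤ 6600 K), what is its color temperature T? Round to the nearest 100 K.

ln t = (204 + 161.1) / 99.47 = 3.6705.
t = e^3.6705 = 39.270.
T = 100·t = 3927 K → 3900 K to the nearest 100 K.

3900 K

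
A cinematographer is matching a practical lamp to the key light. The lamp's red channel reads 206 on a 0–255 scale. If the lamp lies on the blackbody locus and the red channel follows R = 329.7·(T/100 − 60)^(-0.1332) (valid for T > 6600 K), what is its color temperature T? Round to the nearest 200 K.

(t − 60)^(-0.1332) = 206/329.7 = 0.62481.
t − 60 = 0.62481^(1/-0.1332) = 0.62481^(-7.508) = 34.152, so t = 94.152.
T = 100·t = 9415 K → 9400 K to the nearest 200 K.

9400 K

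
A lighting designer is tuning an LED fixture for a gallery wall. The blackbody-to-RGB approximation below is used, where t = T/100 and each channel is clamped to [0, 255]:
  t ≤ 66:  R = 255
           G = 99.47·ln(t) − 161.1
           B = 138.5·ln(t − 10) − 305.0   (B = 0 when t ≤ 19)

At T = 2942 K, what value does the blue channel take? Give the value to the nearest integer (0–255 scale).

t = 2942/100 = 29.42; the t ≤ 66 branch applies.
B = 138.5·ln(29.42 − 10) − 305.0 = 138.5·ln 19.42 − 305.0 = 138.5·2.9663 − 305.0 = 105.833.
Rounded: 106.

106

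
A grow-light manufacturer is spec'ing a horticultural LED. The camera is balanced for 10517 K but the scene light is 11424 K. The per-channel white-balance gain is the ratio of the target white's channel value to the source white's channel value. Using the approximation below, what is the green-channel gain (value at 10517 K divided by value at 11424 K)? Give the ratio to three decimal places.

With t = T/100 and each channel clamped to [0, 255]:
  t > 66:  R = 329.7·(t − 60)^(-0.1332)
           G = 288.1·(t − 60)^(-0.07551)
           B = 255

1.014

At 11424 K (t = 114.24):
  G = 288.1·(114.24 − 60)^(-0.07551) = 288.1·54.24^(-0.07551) = 288.1·0.73968 = 213.101.
At 10517 K (t = 105.17):
  G = 288.1·(105.17 − 60)^(-0.07551) = 288.1·45.17^(-0.07551) = 288.1·0.74997 = 216.066.
Gain = 216.066 / 213.101 = 1.0139 → 1.014.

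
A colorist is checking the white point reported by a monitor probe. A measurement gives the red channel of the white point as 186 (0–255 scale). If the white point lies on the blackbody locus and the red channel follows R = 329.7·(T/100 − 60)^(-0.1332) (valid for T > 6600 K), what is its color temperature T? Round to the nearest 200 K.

13400 K

(t − 60)^(-0.1332) = 186/329.7 = 0.56415.
t − 60 = 0.56415^(1/-0.1332) = 0.56415^(-7.508) = 73.521, so t = 133.521.
T = 100·t = 13352 K → 13400 K to the nearest 200 K.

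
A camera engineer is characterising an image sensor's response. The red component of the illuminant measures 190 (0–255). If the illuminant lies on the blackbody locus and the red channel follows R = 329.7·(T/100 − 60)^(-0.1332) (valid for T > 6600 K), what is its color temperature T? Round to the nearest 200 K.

(t − 60)^(-0.1332) = 190/329.7 = 0.57628.
t − 60 = 0.57628^(1/-0.1332) = 0.57628^(-7.508) = 62.667, so t = 122.667.
T = 100·t = 12267 K → 12200 K to the nearest 200 K.

12200 K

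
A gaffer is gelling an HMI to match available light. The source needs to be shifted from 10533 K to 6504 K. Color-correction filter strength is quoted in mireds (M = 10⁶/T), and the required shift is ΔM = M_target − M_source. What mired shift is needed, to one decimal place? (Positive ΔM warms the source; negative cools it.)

+58.8 mireds

M_source = 10⁶/10533 = 94.940; M_target = 10⁶/6504 = 153.752.
ΔM = 153.752 − 94.940 = 58.812 → +58.8 mireds, a warming shift.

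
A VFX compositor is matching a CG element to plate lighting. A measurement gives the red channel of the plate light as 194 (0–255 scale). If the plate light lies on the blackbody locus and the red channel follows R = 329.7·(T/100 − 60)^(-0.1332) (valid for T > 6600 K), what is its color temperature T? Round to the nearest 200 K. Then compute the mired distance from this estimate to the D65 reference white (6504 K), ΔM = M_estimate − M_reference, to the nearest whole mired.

(t − 60)^(-0.1332) = 194/329.7 = 0.58841.
t − 60 = 0.58841^(1/-0.1332) = 0.58841^(-7.508) = 53.593, so t = 113.593.
T = 100·t = 11359 K → 11400 K to the nearest 200 K.
M_estimate = 10⁶/11400 = 87.72; M_reference = 10⁶/6504 = 153.75.
ΔM = 87.72 − 153.75 = -66.03 → -66 mireds.

-66 mireds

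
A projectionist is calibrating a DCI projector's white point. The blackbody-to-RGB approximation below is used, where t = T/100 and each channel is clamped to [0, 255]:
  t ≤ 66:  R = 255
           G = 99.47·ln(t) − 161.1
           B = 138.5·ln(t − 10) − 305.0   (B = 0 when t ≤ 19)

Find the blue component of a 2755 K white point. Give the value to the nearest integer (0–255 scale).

t = 2755/100 = 27.55; the t ≤ 66 branch applies.
B = 138.5·ln(27.55 − 10) − 305.0 = 138.5·ln 17.55 − 305.0 = 138.5·2.8651 − 305.0 = 91.810.
Rounded: 92.

92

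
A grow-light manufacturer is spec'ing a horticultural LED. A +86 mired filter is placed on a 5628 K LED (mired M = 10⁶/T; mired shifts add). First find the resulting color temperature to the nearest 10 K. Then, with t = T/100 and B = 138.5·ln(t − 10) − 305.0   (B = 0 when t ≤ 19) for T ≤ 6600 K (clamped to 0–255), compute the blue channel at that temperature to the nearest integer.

156

M_in = 10⁶/5628 = 177.68; M_out = 177.68 + (+86) = 263.68.
T_out = 10⁶/263.68 = 3792.4 K → 3790 K; t = 37.9.
B = 138.5·ln(37.9 − 10) − 305.0 = 138.5·ln 27.9 − 305.0 = 138.5·3.3286 − 305.0 = 156.015.
Rounded: 156.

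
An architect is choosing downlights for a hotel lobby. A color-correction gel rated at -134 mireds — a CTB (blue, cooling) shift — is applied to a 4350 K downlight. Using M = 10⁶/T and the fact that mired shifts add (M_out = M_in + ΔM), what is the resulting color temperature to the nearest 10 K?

M_in = 10⁶/4350 = 229.89 mireds.
M_out = 229.89 + (-134) = 95.89 mireds.
T_out = 10⁶/95.89 = 10429.2 K → 10430 K.

10430 K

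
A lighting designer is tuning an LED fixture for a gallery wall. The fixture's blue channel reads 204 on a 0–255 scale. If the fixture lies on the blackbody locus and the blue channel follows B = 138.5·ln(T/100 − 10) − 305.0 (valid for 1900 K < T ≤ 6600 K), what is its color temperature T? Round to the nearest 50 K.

4950 K

ln(t − 10) = (204 + 305.0) / 138.5 = 3.6751.
t − 10 = e^3.6751 = 39.452, so t = 49.452.
T = 100·t = 4945 K → 4950 K to the nearest 50 K.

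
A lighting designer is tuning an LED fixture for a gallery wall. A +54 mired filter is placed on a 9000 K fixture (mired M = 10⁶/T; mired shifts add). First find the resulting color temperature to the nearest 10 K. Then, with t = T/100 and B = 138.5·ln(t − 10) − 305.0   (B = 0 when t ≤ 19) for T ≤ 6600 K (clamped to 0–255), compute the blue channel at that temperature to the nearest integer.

238

M_in = 10⁶/9000 = 111.11; M_out = 111.11 + (+54) = 165.11.
T_out = 10⁶/165.11 = 6056.5 K → 6060 K; t = 60.6.
B = 138.5·ln(60.6 − 10) − 305.0 = 138.5·ln 50.6 − 305.0 = 138.5·3.9240 − 305.0 = 238.467.
Rounded: 238.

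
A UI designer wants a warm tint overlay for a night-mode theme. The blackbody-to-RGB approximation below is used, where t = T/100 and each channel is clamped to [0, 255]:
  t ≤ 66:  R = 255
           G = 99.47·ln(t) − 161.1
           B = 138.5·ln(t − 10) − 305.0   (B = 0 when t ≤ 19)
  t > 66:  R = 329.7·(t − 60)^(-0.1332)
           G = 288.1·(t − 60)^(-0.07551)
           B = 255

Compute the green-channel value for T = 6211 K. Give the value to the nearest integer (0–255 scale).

250

t = 6211/100 = 62.11; the t ≤ 66 branch applies.
G = 99.47·ln 62.11 − 161.1 = 99.47·4.1289 − 161.1 = 249.602.
Rounded: 250.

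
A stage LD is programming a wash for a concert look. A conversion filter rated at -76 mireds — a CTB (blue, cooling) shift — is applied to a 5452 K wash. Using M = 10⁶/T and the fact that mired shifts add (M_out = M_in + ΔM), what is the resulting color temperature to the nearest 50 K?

M_in = 10⁶/5452 = 183.42 mireds.
M_out = 183.42 + (-76) = 107.42 mireds.
T_out = 10⁶/107.42 = 9309.3 K → 9300 K.

9300 K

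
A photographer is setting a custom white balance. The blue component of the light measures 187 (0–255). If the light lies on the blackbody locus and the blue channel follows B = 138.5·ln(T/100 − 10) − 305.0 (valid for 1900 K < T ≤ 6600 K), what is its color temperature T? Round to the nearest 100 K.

ln(t − 10) = (187 + 305.0) / 138.5 = 3.5523.
t − 10 = e^3.5523 = 34.895, so t = 44.895.
T = 100·t = 4490 K → 4500 K to the nearest 100 K.

4500 K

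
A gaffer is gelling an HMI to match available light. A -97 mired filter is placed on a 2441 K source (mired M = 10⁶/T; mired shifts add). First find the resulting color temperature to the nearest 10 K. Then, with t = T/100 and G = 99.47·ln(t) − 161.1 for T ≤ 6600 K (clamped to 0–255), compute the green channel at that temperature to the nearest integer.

M_in = 10⁶/2441 = 409.67; M_out = 409.67 + (-97) = 312.67.
T_out = 10⁶/312.67 = 3198.3 K → 3200 K; t = 32.
G = 99.47·ln 32 − 161.1 = 99.47·3.4657 − 161.1 = 183.637.
Rounded: 184.

184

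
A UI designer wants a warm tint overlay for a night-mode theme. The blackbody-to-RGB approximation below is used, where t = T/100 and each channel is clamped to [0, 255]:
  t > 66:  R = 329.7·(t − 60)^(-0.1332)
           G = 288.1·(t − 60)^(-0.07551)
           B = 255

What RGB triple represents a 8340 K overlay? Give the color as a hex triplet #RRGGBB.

#D9E3FF

t = 8340/100 = 83.4; the t > 66 branch applies.
R = 329.7·(83.4 − 60)^(-0.1332) = 329.7·23.4^(-0.1332) = 329.7·0.65708 = 216.640.
G = 288.1·(83.4 − 60)^(-0.07551) = 288.1·23.4^(-0.07551) = 288.1·0.78815 = 227.067.
B = 255 by definition for t > 66.
Rounded: (217, 227, 255).
In hex: #D9E3FF.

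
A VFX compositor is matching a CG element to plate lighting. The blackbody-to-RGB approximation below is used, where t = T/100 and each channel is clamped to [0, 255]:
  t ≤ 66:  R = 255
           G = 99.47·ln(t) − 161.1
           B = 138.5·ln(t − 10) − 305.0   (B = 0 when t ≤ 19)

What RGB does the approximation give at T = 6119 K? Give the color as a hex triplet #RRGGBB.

#FFF8F0

t = 6119/100 = 61.19; the t ≤ 66 branch applies.
R = 255 by definition for t ≤ 66.
G = 99.47·ln 61.19 − 161.1 = 99.47·4.1140 − 161.1 = 248.118.
B = 138.5·ln(61.19 − 10) − 305.0 = 138.5·ln 51.19 − 305.0 = 138.5·3.9355 − 305.0 = 240.073.
Rounded: (255, 248, 240).
In hex: #FFF8F0.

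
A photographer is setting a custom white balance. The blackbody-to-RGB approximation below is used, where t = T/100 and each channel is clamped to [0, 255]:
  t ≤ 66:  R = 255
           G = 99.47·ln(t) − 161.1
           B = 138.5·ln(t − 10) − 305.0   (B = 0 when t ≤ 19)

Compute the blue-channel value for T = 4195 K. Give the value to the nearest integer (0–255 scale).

t = 4195/100 = 41.95; the t ≤ 66 branch applies.
B = 138.5·ln(41.95 − 10) − 305.0 = 138.5·ln 31.95 − 305.0 = 138.5·3.4642 − 305.0 = 174.788.
Rounded: 175.

175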